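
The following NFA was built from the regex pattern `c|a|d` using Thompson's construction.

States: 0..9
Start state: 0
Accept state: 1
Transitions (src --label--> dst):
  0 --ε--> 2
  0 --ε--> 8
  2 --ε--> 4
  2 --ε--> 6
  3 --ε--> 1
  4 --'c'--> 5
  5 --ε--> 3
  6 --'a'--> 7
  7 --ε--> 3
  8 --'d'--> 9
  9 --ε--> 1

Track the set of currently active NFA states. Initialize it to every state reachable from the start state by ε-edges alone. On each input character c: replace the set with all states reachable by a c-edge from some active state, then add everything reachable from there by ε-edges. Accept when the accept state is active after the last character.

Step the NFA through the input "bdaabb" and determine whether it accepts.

Answer: REJECT

Derivation:
S₀ = ε-closure({0}) = {0,2,4,6,8}
'b' @ 1: {}  — no active states
rest 'daabb' ignored (set empty)
end set {} — state 1 not in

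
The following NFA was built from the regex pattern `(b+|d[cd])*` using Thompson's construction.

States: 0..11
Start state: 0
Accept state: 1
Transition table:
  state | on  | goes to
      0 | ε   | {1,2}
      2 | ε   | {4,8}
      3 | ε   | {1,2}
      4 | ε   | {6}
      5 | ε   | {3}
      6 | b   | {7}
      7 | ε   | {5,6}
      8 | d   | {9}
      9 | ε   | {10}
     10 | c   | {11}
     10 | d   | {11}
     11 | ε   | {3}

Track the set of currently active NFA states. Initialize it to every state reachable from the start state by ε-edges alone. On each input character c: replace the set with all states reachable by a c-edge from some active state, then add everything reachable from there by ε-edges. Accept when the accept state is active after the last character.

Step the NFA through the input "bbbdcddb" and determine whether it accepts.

S₀ = ε-closure({0}) = {0,1,2,4,6,8}
'b' @ 1: {1,2,3,4,5,6,7,8}  ✓accept
'b' @ 2: {1,2,3,4,5,6,7,8}  ✓accept
'b' @ 3: {1,2,3,4,5,6,7,8}  ✓accept
'd' @ 4: {9,10}
'c' @ 5: {1,2,3,4,6,8,11}  ✓accept
'd' @ 6: {9,10}
'd' @ 7: {1,2,3,4,6,8,11}  ✓accept
'b' @ 8: {1,2,3,4,5,6,7,8}  ✓accept
after full input: {1,2,3,4,5,6,7,8}  (accept=1 in)

Answer: ACCEPT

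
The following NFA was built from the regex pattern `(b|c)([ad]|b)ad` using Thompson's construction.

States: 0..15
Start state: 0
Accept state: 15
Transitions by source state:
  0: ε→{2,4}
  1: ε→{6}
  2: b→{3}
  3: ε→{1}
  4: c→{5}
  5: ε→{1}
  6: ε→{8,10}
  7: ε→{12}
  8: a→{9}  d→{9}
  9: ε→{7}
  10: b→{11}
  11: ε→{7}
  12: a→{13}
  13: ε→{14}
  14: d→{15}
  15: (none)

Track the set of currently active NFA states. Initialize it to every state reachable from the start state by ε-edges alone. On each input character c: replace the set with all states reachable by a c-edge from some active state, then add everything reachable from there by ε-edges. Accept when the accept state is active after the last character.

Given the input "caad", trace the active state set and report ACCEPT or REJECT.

initial (ε-close {0}): {0,2,4}
'c' @ 1: {1,5,6,8,10}
'a' @ 2: {7,9,12}
'a' @ 3: {13,14}
'd' @ 4: {15}  [accepting]
final: {15}; accept 15 in set

Answer: ACCEPT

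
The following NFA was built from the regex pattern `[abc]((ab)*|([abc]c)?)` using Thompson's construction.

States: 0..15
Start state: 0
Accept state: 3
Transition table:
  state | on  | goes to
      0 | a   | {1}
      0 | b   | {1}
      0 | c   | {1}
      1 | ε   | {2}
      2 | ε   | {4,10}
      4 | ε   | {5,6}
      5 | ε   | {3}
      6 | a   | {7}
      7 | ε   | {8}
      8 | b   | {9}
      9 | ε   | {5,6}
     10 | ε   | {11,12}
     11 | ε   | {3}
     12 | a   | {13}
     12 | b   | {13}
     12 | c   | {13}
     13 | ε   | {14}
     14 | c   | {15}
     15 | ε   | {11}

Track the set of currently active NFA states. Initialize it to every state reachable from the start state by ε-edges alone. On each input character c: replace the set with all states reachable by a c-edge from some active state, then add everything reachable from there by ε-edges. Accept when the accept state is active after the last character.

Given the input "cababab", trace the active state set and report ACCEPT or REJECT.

Answer: ACCEPT

Trace:
start: ε-closure({0}) = {0}
'c' @ 1: {1,2,3,4,5,6,10,11,12}  (accept∈set)
'a' @ 2: {7,8,13,14}
'b' @ 3: {3,5,6,9}  (accept∈set)
'a' @ 4: {7,8}
'b' @ 5: {3,5,6,9}  (accept∈set)
'a' @ 6: {7,8}
'b' @ 7: {3,5,6,9}  (accept∈set)
end set {3,5,6,9} — state 3 in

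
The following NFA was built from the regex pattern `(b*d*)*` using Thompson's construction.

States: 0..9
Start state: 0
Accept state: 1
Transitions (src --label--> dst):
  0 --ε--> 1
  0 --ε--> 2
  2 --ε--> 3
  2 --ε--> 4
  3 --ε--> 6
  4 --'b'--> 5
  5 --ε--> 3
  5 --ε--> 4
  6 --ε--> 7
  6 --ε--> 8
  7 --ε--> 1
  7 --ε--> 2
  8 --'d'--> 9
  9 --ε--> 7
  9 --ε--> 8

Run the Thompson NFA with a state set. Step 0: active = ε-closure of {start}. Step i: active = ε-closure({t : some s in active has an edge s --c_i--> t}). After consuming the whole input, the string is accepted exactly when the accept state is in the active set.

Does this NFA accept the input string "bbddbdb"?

initial (ε-close {0}): {0,1,2,3,4,6,7,8}
'b' @ 1: {1,2,3,4,5,6,7,8}  ✓accept
'b' @ 2: {1,2,3,4,5,6,7,8}  ✓accept
'd' @ 3: {1,2,3,4,6,7,8,9}  ✓accept
'd' @ 4: {1,2,3,4,6,7,8,9}  ✓accept
'b' @ 5: {1,2,3,4,5,6,7,8}  ✓accept
'd' @ 6: {1,2,3,4,6,7,8,9}  ✓accept
'b' @ 7: {1,2,3,4,5,6,7,8}  ✓accept
end set {1,2,3,4,5,6,7,8} — state 1 in

Answer: ACCEPT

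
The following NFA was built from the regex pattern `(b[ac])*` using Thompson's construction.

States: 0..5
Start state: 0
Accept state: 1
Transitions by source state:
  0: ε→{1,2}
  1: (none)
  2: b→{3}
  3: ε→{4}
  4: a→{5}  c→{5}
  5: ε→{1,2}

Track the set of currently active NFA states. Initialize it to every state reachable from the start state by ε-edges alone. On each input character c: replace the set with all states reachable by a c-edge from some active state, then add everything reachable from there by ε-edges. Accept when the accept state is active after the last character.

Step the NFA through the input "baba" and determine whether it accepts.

start: ε-closure({0}) = {0,1,2}
'b' @ 1: {3,4}
'a' @ 2: {1,2,5}  (accept∈set)
'b' @ 3: {3,4}
'a' @ 4: {1,2,5}  (accept∈set)
after full input: {1,2,5}  (accept=1 in)

Answer: ACCEPT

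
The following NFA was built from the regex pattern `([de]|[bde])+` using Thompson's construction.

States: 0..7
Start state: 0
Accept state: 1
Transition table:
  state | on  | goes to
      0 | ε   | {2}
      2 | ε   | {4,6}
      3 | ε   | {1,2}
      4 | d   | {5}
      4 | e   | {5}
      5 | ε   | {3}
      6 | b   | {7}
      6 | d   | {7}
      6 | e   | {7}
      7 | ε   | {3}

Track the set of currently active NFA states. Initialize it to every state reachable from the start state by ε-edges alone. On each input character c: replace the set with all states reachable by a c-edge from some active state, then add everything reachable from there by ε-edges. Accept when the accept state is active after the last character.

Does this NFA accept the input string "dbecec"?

initial (ε-close {0}): {0,2,4,6}
'd' @ 1: {1,2,3,4,5,6,7}  (accept∈set)
'b' @ 2: {1,2,3,4,6,7}  (accept∈set)
'e' @ 3: {1,2,3,4,5,6,7}  (accept∈set)
'c' @ 4: {}  — no active states
rest 'ec' ignored (set empty)
final: {}; accept 1 not in set

Answer: REJECT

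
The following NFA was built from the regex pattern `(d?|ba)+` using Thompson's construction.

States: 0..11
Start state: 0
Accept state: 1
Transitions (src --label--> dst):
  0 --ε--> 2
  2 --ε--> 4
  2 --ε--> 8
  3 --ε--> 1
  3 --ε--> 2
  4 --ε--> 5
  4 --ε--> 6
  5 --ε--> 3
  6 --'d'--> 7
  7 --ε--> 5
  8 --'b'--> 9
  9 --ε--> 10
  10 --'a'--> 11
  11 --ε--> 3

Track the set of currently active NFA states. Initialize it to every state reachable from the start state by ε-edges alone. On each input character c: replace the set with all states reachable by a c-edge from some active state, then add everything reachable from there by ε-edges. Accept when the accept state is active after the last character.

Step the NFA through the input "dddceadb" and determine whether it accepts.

initial (ε-close {0}): {0,1,2,3,4,5,6,8}
'd' @ 1: {1,2,3,4,5,6,7,8}  ✓accept
'd' @ 2: {1,2,3,4,5,6,7,8}  ✓accept
'd' @ 3: {1,2,3,4,5,6,7,8}  ✓accept
'c' @ 4: {}  — no active states
rest 'eadb' ignored (set empty)
end set {} — state 1 not in

Answer: REJECT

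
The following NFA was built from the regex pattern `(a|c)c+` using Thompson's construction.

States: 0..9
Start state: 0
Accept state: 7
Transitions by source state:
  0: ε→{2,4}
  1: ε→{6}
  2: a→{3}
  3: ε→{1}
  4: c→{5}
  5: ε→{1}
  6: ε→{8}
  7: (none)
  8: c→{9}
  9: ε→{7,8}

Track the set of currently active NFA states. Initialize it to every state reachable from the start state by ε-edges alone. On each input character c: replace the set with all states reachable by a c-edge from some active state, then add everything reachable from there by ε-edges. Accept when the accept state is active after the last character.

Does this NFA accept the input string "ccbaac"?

initial (ε-close {0}): {0,2,4}
'c' @ 1: {1,5,6,8}
'c' @ 2: {7,8,9}  ✓accept
'b' @ 3: {}  — dead — no transitions
rest 'aac' ignored (set empty)
after full input: {}  (accept=7 not in)

Answer: REJECT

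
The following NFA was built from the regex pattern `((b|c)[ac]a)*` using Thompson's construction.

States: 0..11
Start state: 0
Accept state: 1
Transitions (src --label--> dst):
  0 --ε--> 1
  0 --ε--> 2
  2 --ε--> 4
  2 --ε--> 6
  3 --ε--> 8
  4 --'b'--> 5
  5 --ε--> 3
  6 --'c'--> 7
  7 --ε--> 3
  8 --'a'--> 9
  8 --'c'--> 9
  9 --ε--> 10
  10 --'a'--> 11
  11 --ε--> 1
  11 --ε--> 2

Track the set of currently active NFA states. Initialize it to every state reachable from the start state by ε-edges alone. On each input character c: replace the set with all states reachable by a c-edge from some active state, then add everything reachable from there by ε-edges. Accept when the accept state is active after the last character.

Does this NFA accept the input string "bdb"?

start: ε-closure({0}) = {0,1,2,4,6}
'b' @ 1: {3,5,8}
'd' @ 2: {}  — no active states
rest 'b' ignored (set empty)
final: {}; accept 1 not in set

Answer: REJECT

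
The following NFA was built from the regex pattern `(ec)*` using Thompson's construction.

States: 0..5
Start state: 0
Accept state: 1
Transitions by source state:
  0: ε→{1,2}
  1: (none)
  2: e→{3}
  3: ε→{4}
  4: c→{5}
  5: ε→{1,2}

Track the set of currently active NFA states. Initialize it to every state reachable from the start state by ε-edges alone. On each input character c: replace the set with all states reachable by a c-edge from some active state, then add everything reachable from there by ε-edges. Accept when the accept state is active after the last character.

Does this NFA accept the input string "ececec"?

Answer: ACCEPT

Derivation:
S₀ = ε-closure({0}) = {0,1,2}
'e' @ 1: {3,4}
'c' @ 2: {1,2,5}  ✓accept
'e' @ 3: {3,4}
'c' @ 4: {1,2,5}  ✓accept
'e' @ 5: {3,4}
'c' @ 6: {1,2,5}  ✓accept
after full input: {1,2,5}  (accept=1 in)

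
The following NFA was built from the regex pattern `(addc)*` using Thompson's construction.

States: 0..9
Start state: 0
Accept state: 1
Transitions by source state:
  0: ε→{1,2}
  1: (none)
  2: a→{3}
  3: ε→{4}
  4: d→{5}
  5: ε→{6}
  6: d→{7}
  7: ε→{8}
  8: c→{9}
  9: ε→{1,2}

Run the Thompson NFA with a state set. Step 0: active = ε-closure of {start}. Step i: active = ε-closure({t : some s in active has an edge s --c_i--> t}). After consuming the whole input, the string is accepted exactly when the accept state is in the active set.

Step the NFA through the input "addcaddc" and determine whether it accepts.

Answer: ACCEPT

Derivation:
S₀ = ε-closure({0}) = {0,1,2}
'a' @ 1: {3,4}
'd' @ 2: {5,6}
'd' @ 3: {7,8}
'c' @ 4: {1,2,9}  (accept∈set)
'a' @ 5: {3,4}
'd' @ 6: {5,6}
'd' @ 7: {7,8}
'c' @ 8: {1,2,9}  (accept∈set)
after full input: {1,2,9}  (accept=1 in)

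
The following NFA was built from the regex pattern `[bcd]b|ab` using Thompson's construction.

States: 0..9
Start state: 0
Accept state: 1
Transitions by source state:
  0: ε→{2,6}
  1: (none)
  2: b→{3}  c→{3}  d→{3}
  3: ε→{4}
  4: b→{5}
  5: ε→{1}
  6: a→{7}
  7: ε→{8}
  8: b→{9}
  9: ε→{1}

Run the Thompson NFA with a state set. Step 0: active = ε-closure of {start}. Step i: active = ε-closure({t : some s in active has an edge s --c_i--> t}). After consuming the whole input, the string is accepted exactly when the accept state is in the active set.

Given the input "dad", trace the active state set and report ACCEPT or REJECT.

S₀ = ε-closure({0}) = {0,2,6}
'd' @ 1: {3,4}
'a' @ 2: {}  — dead — no transitions
rest 'd' ignored (set empty)
end set {} — state 1 not in

Answer: REJECT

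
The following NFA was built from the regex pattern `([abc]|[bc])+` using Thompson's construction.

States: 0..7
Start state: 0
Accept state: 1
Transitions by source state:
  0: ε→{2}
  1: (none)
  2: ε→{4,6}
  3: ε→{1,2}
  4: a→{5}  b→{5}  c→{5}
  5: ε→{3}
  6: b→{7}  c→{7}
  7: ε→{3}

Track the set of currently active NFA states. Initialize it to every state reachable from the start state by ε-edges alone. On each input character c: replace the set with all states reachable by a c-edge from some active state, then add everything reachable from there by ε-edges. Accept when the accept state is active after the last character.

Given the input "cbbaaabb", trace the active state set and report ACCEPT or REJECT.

initial (ε-close {0}): {0,2,4,6}
'c' @ 1: {1,2,3,4,5,6,7}  (accept∈set)
'b' @ 2: {1,2,3,4,5,6,7}  (accept∈set)
'b' @ 3: {1,2,3,4,5,6,7}  (accept∈set)
'a' @ 4: {1,2,3,4,5,6}  (accept∈set)
'a' @ 5: {1,2,3,4,5,6}  (accept∈set)
'a' @ 6: {1,2,3,4,5,6}  (accept∈set)
'b' @ 7: {1,2,3,4,5,6,7}  (accept∈set)
'b' @ 8: {1,2,3,4,5,6,7}  (accept∈set)
final: {1,2,3,4,5,6,7}; accept 1 in set

Answer: ACCEPT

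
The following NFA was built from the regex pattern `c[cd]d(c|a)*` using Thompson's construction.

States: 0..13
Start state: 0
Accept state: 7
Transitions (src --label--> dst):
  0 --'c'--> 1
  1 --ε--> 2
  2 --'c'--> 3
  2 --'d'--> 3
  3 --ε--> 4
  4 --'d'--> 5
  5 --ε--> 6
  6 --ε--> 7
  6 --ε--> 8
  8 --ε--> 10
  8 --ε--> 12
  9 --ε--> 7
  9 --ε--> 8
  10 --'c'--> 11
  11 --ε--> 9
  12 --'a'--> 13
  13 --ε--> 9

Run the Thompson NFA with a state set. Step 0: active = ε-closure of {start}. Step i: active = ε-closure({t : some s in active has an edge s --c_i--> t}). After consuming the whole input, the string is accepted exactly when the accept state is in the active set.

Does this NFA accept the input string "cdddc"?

S₀ = ε-closure({0}) = {0}
'c' @ 1: {1,2}
'd' @ 2: {3,4}
'd' @ 3: {5,6,7,8,10,12}  ✓accept
'd' @ 4: {}  — dead — no transitions
rest 'c' ignored (set empty)
end set {} — state 7 not in

Answer: REJECT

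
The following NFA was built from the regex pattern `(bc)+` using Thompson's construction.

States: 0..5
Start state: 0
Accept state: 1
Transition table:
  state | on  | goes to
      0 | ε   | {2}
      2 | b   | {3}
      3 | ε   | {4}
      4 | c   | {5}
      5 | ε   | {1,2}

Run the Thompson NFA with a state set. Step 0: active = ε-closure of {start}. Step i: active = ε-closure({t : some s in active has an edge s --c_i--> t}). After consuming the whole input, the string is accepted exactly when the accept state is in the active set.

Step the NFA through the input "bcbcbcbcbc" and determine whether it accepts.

Answer: ACCEPT

Derivation:
initial (ε-close {0}): {0,2}
'b' @ 1: {3,4}
'c' @ 2: {1,2,5}  ✓accept
'b' @ 3: {3,4}
'c' @ 4: {1,2,5}  ✓accept
'b' @ 5: {3,4}
'c' @ 6: {1,2,5}  ✓accept
'b' @ 7: {3,4}
'c' @ 8: {1,2,5}  ✓accept
'b' @ 9: {3,4}
'c' @ 10: {1,2,5}  ✓accept
after full input: {1,2,5}  (accept=1 in)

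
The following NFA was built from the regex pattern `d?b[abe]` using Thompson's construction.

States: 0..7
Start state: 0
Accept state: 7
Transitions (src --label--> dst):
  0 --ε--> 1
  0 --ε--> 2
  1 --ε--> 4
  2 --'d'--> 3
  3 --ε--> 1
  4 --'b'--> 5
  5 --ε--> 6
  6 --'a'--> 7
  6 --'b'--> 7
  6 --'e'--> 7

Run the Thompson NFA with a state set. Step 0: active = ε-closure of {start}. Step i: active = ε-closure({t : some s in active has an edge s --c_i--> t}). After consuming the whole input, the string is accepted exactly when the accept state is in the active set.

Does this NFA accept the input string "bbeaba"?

Answer: REJECT

Derivation:
start: ε-closure({0}) = {0,1,2,4}
'b' @ 1: {5,6}
'b' @ 2: {7}  [accepting]
'e' @ 3: {}  — dead — no transitions
rest 'aba' ignored (set empty)
end set {} — state 7 not in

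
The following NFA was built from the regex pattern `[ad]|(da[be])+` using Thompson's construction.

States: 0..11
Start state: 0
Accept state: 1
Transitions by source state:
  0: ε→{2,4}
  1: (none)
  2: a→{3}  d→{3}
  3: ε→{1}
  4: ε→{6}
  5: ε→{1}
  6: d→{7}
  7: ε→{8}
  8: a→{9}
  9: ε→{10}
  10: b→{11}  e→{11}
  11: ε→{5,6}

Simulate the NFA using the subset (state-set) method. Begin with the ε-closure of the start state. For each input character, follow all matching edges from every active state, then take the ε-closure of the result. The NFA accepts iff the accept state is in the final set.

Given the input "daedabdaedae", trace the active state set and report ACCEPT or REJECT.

Answer: ACCEPT

Derivation:
start: ε-closure({0}) = {0,2,4,6}
'd' @ 1: {1,3,7,8}  [accepting]
'a' @ 2: {9,10}
'e' @ 3: {1,5,6,11}  [accepting]
'd' @ 4: {7,8}
'a' @ 5: {9,10}
'b' @ 6: {1,5,6,11}  [accepting]
'd' @ 7: {7,8}
'a' @ 8: {9,10}
'e' @ 9: {1,5,6,11}  [accepting]
'd' @ 10: {7,8}
'a' @ 11: {9,10}
'e' @ 12: {1,5,6,11}  [accepting]
final: {1,5,6,11}; accept 1 in set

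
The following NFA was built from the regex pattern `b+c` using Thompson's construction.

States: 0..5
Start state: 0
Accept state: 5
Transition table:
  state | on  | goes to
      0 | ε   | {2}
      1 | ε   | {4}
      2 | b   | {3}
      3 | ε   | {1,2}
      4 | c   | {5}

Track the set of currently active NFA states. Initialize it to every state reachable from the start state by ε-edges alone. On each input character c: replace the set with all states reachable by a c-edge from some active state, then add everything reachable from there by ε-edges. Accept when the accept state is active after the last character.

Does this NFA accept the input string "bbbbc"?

Answer: ACCEPT

Trace:
S₀ = ε-closure({0}) = {0,2}
'b' @ 1: {1,2,3,4}
'b' @ 2: {1,2,3,4}
'b' @ 3: {1,2,3,4}
'b' @ 4: {1,2,3,4}
'c' @ 5: {5}  (accept∈set)
after full input: {5}  (accept=5 in)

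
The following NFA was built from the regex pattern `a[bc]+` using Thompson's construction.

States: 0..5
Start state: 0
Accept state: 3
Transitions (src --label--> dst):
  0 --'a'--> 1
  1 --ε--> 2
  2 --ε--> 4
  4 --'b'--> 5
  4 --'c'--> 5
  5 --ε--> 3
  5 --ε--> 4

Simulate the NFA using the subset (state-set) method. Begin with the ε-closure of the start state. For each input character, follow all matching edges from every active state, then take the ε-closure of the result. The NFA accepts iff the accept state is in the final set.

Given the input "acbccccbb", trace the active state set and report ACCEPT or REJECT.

Answer: ACCEPT

Trace:
initial (ε-close {0}): {0}
'a' @ 1: {1,2,4}
'c' @ 2: {3,4,5}  [accepting]
'b' @ 3: {3,4,5}  [accepting]
'c' @ 4: {3,4,5}  [accepting]
'c' @ 5: {3,4,5}  [accepting]
'c' @ 6: {3,4,5}  [accepting]
'c' @ 7: {3,4,5}  [accepting]
'b' @ 8: {3,4,5}  [accepting]
'b' @ 9: {3,4,5}  [accepting]
final: {3,4,5}; accept 3 in set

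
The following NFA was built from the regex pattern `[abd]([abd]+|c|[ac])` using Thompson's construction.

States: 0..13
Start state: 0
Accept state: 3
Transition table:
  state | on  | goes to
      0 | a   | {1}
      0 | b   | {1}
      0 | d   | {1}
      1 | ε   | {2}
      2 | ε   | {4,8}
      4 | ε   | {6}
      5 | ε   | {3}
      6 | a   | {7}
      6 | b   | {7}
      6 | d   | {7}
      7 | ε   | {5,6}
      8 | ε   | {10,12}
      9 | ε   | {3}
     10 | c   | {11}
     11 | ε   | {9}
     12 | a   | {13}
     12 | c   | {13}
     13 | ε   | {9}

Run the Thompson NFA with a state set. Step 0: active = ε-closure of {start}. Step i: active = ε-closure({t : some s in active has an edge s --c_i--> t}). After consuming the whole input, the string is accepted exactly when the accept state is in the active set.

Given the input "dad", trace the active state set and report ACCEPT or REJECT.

S₀ = ε-closure({0}) = {0}
'd' @ 1: {1,2,4,6,8,10,12}
'a' @ 2: {3,5,6,7,9,13}  ✓accept
'd' @ 3: {3,5,6,7}  ✓accept
after full input: {3,5,6,7}  (accept=3 in)

Answer: ACCEPT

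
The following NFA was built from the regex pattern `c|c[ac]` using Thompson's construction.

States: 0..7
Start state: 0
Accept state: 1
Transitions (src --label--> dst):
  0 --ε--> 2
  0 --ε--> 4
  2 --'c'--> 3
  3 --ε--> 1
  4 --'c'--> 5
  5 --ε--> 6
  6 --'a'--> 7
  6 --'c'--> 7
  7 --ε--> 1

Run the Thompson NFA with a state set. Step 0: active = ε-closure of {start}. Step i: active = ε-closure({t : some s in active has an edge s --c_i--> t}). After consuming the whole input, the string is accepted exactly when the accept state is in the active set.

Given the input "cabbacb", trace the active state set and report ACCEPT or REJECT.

S₀ = ε-closure({0}) = {0,2,4}
'c' @ 1: {1,3,5,6}  (accept∈set)
'a' @ 2: {1,7}  (accept∈set)
'b' @ 3: {}  — no active states
rest 'bacb' ignored (set empty)
end set {} — state 1 not in

Answer: REJECT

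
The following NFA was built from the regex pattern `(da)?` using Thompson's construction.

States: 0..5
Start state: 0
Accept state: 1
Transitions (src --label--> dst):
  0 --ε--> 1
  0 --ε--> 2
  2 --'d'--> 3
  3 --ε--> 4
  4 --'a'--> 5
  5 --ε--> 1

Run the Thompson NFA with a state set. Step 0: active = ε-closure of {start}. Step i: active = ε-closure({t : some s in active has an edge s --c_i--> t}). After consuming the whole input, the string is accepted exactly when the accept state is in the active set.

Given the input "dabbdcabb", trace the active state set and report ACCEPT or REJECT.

S₀ = ε-closure({0}) = {0,1,2}
'd' @ 1: {3,4}
'a' @ 2: {1,5}  (accept∈set)
'b' @ 3: {}  — state set empty
rest 'bdcabb' ignored (set empty)
end set {} — state 1 not in

Answer: REJECT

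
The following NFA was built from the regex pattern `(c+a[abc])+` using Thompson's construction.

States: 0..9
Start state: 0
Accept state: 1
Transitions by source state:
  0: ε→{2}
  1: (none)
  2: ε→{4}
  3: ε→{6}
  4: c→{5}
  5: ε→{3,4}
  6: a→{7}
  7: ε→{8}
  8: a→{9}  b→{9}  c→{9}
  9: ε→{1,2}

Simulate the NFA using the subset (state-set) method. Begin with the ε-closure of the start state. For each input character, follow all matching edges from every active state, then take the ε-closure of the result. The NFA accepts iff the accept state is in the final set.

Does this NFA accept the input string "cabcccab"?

start: ε-closure({0}) = {0,2,4}
'c' @ 1: {3,4,5,6}
'a' @ 2: {7,8}
'b' @ 3: {1,2,4,9}  ✓accept
'c' @ 4: {3,4,5,6}
'c' @ 5: {3,4,5,6}
'c' @ 6: {3,4,5,6}
'a' @ 7: {7,8}
'b' @ 8: {1,2,4,9}  ✓accept
after full input: {1,2,4,9}  (accept=1 in)

Answer: ACCEPT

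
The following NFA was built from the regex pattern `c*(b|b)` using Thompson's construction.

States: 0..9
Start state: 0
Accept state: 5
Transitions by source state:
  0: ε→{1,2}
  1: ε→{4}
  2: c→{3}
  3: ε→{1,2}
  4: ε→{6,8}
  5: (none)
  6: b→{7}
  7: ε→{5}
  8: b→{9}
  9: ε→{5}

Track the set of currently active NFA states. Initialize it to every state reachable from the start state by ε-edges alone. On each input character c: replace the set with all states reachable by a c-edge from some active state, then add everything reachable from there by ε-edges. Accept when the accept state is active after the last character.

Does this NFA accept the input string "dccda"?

start: ε-closure({0}) = {0,1,2,4,6,8}
'd' @ 1: {}  — state set empty
rest 'ccda' ignored (set empty)
final: {}; accept 5 not in set

Answer: REJECT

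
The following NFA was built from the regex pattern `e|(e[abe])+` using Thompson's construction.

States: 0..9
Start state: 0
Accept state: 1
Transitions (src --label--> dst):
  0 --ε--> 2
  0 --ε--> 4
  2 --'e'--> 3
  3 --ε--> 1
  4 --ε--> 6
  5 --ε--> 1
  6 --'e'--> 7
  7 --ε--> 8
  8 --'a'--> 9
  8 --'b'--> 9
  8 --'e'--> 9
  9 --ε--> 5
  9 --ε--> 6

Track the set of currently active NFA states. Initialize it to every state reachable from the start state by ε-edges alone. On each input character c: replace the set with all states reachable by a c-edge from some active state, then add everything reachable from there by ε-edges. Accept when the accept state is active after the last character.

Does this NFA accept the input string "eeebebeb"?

start: ε-closure({0}) = {0,2,4,6}
'e' @ 1: {1,3,7,8}  ✓accept
'e' @ 2: {1,5,6,9}  ✓accept
'e' @ 3: {7,8}
'b' @ 4: {1,5,6,9}  ✓accept
'e' @ 5: {7,8}
'b' @ 6: {1,5,6,9}  ✓accept
'e' @ 7: {7,8}
'b' @ 8: {1,5,6,9}  ✓accept
final: {1,5,6,9}; accept 1 in set

Answer: ACCEPT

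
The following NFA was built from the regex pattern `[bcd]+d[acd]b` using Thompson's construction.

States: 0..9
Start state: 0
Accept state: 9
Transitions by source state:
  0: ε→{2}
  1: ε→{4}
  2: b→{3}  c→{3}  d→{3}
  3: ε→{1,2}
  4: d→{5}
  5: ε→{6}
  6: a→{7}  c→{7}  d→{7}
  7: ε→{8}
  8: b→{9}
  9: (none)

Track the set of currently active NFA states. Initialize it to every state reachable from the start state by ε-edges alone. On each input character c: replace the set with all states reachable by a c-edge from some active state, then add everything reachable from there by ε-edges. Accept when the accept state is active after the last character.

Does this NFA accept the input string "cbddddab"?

Answer: ACCEPT

Steps:
S₀ = ε-closure({0}) = {0,2}
'c' @ 1: {1,2,3,4}
'b' @ 2: {1,2,3,4}
'd' @ 3: {1,2,3,4,5,6}
'd' @ 4: {1,2,3,4,5,6,7,8}
'd' @ 5: {1,2,3,4,5,6,7,8}
'd' @ 6: {1,2,3,4,5,6,7,8}
'a' @ 7: {7,8}
'b' @ 8: {9}  ✓accept
after full input: {9}  (accept=9 in)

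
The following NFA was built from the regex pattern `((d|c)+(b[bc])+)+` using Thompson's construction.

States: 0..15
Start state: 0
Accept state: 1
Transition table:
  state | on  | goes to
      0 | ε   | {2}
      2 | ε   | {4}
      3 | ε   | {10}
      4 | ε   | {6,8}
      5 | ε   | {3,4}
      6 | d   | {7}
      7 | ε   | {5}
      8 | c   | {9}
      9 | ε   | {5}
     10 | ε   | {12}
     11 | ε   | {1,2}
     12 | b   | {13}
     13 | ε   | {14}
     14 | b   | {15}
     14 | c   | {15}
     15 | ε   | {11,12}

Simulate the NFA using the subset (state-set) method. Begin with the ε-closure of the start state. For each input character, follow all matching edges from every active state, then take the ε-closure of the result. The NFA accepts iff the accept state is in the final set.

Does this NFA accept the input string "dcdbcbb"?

initial (ε-close {0}): {0,2,4,6,8}
'd' @ 1: {3,4,5,6,7,8,10,12}
'c' @ 2: {3,4,5,6,8,9,10,12}
'd' @ 3: {3,4,5,6,7,8,10,12}
'b' @ 4: {13,14}
'c' @ 5: {1,2,4,6,8,11,12,15}  [accepting]
'b' @ 6: {13,14}
'b' @ 7: {1,2,4,6,8,11,12,15}  [accepting]
final: {1,2,4,6,8,11,12,15}; accept 1 in set

Answer: ACCEPT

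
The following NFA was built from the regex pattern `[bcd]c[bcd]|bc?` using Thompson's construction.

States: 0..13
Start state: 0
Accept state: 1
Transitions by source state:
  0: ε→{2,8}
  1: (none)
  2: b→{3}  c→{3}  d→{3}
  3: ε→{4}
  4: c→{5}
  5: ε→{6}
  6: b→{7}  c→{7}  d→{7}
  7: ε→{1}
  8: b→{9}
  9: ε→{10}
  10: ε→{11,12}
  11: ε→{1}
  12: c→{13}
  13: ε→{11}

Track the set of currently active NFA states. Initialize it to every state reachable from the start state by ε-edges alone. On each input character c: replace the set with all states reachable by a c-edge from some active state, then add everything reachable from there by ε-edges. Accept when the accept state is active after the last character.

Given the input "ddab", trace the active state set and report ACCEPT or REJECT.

Answer: REJECT

Derivation:
initial (ε-close {0}): {0,2,8}
'd' @ 1: {3,4}
'd' @ 2: {}  — dead — no transitions
rest 'ab' ignored (set empty)
final: {}; accept 1 not in set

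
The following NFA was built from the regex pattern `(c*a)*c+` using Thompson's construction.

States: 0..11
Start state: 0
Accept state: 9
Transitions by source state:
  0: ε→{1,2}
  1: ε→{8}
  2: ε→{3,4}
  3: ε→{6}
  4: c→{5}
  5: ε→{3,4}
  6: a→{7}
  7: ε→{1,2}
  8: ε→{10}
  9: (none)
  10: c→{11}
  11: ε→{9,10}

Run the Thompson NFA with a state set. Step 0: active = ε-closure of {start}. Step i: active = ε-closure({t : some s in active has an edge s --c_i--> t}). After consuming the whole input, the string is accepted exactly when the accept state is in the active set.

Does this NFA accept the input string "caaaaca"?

Answer: REJECT

Steps:
start: ε-closure({0}) = {0,1,2,3,4,6,8,10}
'c' @ 1: {3,4,5,6,9,10,11}  [accepting]
'a' @ 2: {1,2,3,4,6,7,8,10}
'a' @ 3: {1,2,3,4,6,7,8,10}
'a' @ 4: {1,2,3,4,6,7,8,10}
'a' @ 5: {1,2,3,4,6,7,8,10}
'c' @ 6: {3,4,5,6,9,10,11}  [accepting]
'a' @ 7: {1,2,3,4,6,7,8,10}
end set {1,2,3,4,6,7,8,10} — state 9 not in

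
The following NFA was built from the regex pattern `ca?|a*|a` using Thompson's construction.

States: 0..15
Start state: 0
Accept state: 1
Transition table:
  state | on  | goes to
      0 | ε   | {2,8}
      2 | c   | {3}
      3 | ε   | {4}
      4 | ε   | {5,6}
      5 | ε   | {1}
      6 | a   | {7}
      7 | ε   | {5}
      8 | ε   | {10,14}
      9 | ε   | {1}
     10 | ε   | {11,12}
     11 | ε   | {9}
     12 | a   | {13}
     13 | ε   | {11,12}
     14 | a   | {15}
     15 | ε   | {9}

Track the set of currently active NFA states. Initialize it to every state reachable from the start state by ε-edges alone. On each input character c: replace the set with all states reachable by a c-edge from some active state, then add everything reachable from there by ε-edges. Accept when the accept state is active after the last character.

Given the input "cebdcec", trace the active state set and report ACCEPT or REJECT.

initial (ε-close {0}): {0,1,2,8,9,10,11,12,14}
'c' @ 1: {1,3,4,5,6}  (accept∈set)
'e' @ 2: {}  — dead — no transitions
rest 'bdcec' ignored (set empty)
final: {}; accept 1 not in set

Answer: REJECT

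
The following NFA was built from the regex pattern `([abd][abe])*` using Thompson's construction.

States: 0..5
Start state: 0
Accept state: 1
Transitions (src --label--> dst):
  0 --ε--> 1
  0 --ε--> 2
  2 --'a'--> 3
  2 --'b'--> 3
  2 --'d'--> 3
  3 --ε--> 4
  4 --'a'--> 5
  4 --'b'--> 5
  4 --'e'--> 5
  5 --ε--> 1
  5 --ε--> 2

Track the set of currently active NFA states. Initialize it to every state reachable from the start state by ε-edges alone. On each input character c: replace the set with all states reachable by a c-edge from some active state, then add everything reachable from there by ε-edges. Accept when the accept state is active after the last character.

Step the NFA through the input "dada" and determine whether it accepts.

Answer: ACCEPT

Steps:
start: ε-closure({0}) = {0,1,2}
'd' @ 1: {3,4}
'a' @ 2: {1,2,5}  (accept∈set)
'd' @ 3: {3,4}
'a' @ 4: {1,2,5}  (accept∈set)
end set {1,2,5} — state 1 in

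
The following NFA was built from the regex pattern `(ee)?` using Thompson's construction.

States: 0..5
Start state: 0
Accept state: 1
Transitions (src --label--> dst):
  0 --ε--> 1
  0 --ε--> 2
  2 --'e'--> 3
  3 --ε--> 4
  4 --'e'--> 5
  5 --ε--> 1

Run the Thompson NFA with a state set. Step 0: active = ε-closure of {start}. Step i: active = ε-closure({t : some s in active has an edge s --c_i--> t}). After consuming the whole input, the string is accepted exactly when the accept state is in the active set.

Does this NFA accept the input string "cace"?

Answer: REJECT

Trace:
initial (ε-close {0}): {0,1,2}
'c' @ 1: {}  — dead — no transitions
rest 'ace' ignored (set empty)
after full input: {}  (accept=1 not in)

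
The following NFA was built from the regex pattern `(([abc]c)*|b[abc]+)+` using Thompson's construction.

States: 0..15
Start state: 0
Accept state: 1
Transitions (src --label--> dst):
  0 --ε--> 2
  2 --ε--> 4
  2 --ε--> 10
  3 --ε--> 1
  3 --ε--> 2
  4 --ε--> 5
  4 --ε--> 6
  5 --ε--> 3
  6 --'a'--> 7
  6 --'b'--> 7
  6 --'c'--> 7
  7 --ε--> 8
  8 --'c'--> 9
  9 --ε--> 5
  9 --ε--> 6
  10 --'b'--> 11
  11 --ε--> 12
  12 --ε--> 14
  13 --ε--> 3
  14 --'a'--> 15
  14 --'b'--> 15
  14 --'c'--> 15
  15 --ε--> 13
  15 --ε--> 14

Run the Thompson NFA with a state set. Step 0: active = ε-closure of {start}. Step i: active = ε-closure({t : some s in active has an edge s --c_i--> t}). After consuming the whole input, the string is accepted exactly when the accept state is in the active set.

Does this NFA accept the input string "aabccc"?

Answer: REJECT

Trace:
start: ε-closure({0}) = {0,1,2,3,4,5,6,10}
'a' @ 1: {7,8}
'a' @ 2: {}  — state set empty
rest 'bccc' ignored (set empty)
end set {} — state 1 not in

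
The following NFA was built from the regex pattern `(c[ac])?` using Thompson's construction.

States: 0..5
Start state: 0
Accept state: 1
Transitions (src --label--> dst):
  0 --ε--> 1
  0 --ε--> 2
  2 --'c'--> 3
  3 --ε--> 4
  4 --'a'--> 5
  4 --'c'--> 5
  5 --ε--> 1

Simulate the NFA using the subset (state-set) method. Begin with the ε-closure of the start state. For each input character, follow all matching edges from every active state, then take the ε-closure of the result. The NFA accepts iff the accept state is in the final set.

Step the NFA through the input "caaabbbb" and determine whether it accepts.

start: ε-closure({0}) = {0,1,2}
'c' @ 1: {3,4}
'a' @ 2: {1,5}  ✓accept
'a' @ 3: {}  — no active states
rest 'abbbb' ignored (set empty)
after full input: {}  (accept=1 not in)

Answer: REJECT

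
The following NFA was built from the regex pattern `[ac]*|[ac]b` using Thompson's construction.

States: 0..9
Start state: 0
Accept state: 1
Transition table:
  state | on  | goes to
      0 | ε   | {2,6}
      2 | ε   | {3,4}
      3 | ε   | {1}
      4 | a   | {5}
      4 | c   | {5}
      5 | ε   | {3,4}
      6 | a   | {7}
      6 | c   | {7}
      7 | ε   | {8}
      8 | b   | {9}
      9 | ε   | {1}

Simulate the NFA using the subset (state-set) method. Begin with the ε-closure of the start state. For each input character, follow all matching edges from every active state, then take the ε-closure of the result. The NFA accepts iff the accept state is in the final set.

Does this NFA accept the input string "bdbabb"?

Answer: REJECT

Trace:
start: ε-closure({0}) = {0,1,2,3,4,6}
'b' @ 1: {}  — state set empty
rest 'dbabb' ignored (set empty)
final: {}; accept 1 not in set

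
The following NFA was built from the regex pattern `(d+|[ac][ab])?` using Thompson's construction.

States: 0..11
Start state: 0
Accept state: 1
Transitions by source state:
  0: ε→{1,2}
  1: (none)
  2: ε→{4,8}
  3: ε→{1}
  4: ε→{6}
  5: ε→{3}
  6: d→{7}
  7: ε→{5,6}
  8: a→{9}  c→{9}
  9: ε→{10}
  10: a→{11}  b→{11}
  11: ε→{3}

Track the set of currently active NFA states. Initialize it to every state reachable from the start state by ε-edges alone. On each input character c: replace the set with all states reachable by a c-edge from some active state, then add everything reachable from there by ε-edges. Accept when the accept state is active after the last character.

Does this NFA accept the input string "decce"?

start: ε-closure({0}) = {0,1,2,4,6,8}
'd' @ 1: {1,3,5,6,7}  [accepting]
'e' @ 2: {}  — no active states
rest 'cce' ignored (set empty)
after full input: {}  (accept=1 not in)

Answer: REJECT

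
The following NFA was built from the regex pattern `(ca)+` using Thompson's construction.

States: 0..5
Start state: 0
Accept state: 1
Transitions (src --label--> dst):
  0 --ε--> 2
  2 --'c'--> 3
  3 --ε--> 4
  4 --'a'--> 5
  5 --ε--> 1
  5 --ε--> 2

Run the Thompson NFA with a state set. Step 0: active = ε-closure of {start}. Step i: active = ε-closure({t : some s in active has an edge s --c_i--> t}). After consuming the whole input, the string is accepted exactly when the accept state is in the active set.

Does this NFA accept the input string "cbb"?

Answer: REJECT

Steps:
start: ε-closure({0}) = {0,2}
'c' @ 1: {3,4}
'b' @ 2: {}  — no active states
rest 'b' ignored (set empty)
after full input: {}  (accept=1 not in)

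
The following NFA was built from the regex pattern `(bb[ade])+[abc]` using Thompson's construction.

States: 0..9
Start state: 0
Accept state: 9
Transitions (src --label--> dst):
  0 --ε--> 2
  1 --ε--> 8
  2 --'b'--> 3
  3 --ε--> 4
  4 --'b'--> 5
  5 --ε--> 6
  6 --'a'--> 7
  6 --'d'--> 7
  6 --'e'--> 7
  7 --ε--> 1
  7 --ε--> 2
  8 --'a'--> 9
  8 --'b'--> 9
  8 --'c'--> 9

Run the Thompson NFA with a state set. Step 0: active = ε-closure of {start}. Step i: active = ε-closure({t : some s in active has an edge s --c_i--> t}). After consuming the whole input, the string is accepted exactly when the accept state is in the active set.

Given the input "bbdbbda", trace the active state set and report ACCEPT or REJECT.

S₀ = ε-closure({0}) = {0,2}
'b' @ 1: {3,4}
'b' @ 2: {5,6}
'd' @ 3: {1,2,7,8}
'b' @ 4: {3,4,9}  [accepting]
'b' @ 5: {5,6}
'd' @ 6: {1,2,7,8}
'a' @ 7: {9}  [accepting]
after full input: {9}  (accept=9 in)

Answer: ACCEPT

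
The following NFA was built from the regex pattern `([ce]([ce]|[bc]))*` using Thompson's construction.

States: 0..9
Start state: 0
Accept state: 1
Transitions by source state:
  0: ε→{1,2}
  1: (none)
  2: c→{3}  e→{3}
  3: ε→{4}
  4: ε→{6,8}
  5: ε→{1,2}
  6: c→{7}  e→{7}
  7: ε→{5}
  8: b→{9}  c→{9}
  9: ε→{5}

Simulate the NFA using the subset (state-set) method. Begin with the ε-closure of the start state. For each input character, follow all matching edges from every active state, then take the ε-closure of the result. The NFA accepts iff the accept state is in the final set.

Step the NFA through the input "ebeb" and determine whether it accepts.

initial (ε-close {0}): {0,1,2}
'e' @ 1: {3,4,6,8}
'b' @ 2: {1,2,5,9}  (accept∈set)
'e' @ 3: {3,4,6,8}
'b' @ 4: {1,2,5,9}  (accept∈set)
end set {1,2,5,9} — state 1 in

Answer: ACCEPT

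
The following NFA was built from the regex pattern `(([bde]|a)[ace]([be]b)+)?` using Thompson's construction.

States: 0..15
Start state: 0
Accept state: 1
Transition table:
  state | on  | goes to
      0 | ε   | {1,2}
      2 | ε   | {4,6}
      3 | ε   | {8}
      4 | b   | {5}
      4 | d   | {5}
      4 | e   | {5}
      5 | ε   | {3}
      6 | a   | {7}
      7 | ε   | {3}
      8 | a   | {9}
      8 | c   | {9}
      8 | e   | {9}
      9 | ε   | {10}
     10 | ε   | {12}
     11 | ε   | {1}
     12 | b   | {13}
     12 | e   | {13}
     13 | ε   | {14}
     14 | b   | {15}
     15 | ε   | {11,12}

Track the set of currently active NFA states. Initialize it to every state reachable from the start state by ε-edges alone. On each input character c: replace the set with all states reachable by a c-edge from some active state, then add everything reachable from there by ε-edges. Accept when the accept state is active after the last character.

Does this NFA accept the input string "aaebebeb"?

Answer: ACCEPT

Steps:
S₀ = ε-closure({0}) = {0,1,2,4,6}
'a' @ 1: {3,7,8}
'a' @ 2: {9,10,12}
'e' @ 3: {13,14}
'b' @ 4: {1,11,12,15}  ✓accept
'e' @ 5: {13,14}
'b' @ 6: {1,11,12,15}  ✓accept
'e' @ 7: {13,14}
'b' @ 8: {1,11,12,15}  ✓accept
end set {1,11,12,15} — state 1 in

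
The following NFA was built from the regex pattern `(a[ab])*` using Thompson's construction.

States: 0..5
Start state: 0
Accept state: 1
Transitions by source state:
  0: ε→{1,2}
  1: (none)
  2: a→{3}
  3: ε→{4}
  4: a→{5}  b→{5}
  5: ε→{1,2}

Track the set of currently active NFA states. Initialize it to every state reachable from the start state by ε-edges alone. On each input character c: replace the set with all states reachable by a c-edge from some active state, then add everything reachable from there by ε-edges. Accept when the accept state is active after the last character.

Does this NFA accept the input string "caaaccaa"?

Answer: REJECT

Derivation:
S₀ = ε-closure({0}) = {0,1,2}
'c' @ 1: {}  — no active states
rest 'aaaccaa' ignored (set empty)
final: {}; accept 1 not in set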